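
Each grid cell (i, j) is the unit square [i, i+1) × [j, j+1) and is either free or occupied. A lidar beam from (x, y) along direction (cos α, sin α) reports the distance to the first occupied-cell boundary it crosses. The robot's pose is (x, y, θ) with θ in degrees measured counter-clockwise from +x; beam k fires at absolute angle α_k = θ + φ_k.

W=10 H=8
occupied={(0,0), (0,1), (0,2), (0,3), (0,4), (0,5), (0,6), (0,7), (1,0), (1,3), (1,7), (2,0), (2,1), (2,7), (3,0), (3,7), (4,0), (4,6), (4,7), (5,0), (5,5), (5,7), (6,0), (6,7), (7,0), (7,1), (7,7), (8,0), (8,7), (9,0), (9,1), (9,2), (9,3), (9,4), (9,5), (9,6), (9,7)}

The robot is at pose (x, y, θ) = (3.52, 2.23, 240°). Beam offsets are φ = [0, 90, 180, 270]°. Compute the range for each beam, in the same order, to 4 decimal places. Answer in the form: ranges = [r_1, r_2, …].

beam 1: φ=0°, α=240°
  d=(-0.5000,-0.8660)  start (3,2)  tX=1.0400 tY=0.2656  stride 1/|dx|=2.0000 1/|dy|=1.1547
    cross y-line → (3,1), t=0.2656
    cross x-line → (2,1), t=1.0400 (wall)
  → r_1 = 1.0400
beam 2: φ=90°, α=330°
  d=(0.8660,-0.5000)  start (3,2)  tX=0.5543 tY=0.4600  stride 1/|dx|=1.1547 1/|dy|=2.0000
    cross y-line → (3,1), t=0.4600
    cross x-line → (4,1), t=0.5543
    cross x-line → (5,1), t=1.7090
    cross y-line → (5,0), t=2.4600 (wall)
  → r_2 = 2.4600
beam 3: φ=180°, α=60°
  d=(0.5000,0.8660)  start (3,2)  tX=0.9600 tY=0.8891  stride 1/|dx|=2.0000 1/|dy|=1.1547
    cross y-line → (3,3), t=0.8891
    cross x-line → (4,3), t=0.9600
    cross y-line → (4,4), t=2.0438
    cross x-line → (5,4), t=2.9600
    cross y-line → (5,5), t=3.1985 (wall)
  → r_3 = 3.1985
beam 4: φ=270°, α=150°
  d=(-0.8660,0.5000)  start (3,2)  tX=0.6004 tY=1.5400  stride 1/|dx|=1.1547 1/|dy|=2.0000
    cross x-line → (2,2), t=0.6004
    cross y-line → (2,3), t=1.5400
    cross x-line → (1,3), t=1.7551 (wall)
  → r_4 = 1.7551

ranges = [1.0400, 2.4600, 3.1985, 1.7551]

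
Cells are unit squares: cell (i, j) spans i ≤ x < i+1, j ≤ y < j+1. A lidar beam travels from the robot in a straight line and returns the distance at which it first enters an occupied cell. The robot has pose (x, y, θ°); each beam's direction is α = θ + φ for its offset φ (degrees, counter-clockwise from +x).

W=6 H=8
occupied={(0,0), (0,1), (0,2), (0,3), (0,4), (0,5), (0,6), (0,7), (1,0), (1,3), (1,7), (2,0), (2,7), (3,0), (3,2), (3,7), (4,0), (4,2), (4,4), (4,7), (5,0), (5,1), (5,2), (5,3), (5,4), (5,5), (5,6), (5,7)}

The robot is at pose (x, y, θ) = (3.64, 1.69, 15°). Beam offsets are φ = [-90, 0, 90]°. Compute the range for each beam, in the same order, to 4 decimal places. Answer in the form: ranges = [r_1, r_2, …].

beam 1: φ=-90°, α=285°
  dir = (cos 285°, sin 285°) = (0.2588, -0.9659); from cell (3,1)
  next x-line at t=1.3909, next y-line at t=0.7143; Δt_x=3.8637, Δt_y=1.0353
    y: enter (3,0) at t=0.7143 ← occupied
  → r_1 = 0.7143
beam 2: φ=0°, α=15°
  dir = (cos 15°, sin 15°) = (0.9659, 0.2588); from cell (3,1)
  next x-line at t=0.3727, next y-line at t=1.1977; Δt_x=1.0353, Δt_y=3.8637
    x: enter (4,1) at t=0.3727
    y: enter (4,2) at t=1.1977 ← occupied
  → r_2 = 1.1977
beam 3: φ=90°, α=105°
  dir = (cos 105°, sin 105°) = (-0.2588, 0.9659); from cell (3,1)
  next x-line at t=2.4728, next y-line at t=0.3209; Δt_x=3.8637, Δt_y=1.0353
    y: enter (3,2) at t=0.3209 ← occupied
  → r_3 = 0.3209

ranges = [0.7143, 1.1977, 0.3209]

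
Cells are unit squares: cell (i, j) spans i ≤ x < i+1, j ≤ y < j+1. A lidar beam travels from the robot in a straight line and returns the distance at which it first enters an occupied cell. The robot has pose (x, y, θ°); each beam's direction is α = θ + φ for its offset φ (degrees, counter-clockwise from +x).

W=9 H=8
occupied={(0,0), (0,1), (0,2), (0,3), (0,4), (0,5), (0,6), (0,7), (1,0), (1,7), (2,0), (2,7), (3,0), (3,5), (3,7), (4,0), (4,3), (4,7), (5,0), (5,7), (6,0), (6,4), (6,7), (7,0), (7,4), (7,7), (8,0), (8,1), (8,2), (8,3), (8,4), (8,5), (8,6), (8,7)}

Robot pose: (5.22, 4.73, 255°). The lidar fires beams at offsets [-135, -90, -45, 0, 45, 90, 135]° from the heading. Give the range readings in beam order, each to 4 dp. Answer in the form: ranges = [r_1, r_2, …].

beam 1: φ=-135°, α=120°
  cosα=-0.5000 sinα=0.8660 | (5,4) | tMaxX 0.4400 tMaxY 0.3118 | tΔX 2.0000 tΔY 1.1547
    t=0.3118 [y] (5,5)
    t=0.4400 [x] (4,5)
    t=1.4665 [y] (4,6)
    t=2.4400 [x] (3,6)
    t=2.6212 [y] (3,7) — stop
  → r_1 = 2.6212
beam 2: φ=-90°, α=165°
  cosα=-0.9659 sinα=0.2588 | (5,4) | tMaxX 0.2278 tMaxY 1.0432 | tΔX 1.0353 tΔY 3.8637
    t=0.2278 [x] (4,4)
    t=1.0432 [y] (4,5)
    t=1.2630 [x] (3,5) — stop
  → r_2 = 1.2630
beam 3: φ=-45°, α=210°
  cosα=-0.8660 sinα=-0.5000 | (5,4) | tMaxX 0.2540 tMaxY 1.4600 | tΔX 1.1547 tΔY 2.0000
    t=0.2540 [x] (4,4)
    t=1.4087 [x] (3,4)
    t=1.4600 [y] (3,3)
    t=2.5634 [x] (2,3)
    t=3.4600 [y] (2,2)
    t=3.7181 [x] (1,2)
    t=4.8728 [x] (0,2) — stop
  → r_3 = 4.8728
beam 4: φ=0°, α=255°
  cosα=-0.2588 sinα=-0.9659 | (5,4) | tMaxX 0.8500 tMaxY 0.7558 | tΔX 3.8637 tΔY 1.0353
    t=0.7558 [y] (5,3)
    t=0.8500 [x] (4,3) — stop
  → r_4 = 0.8500
beam 5: φ=45°, α=300°
  cosα=0.5000 sinα=-0.8660 | (5,4) | tMaxX 1.5600 tMaxY 0.8429 | tΔX 2.0000 tΔY 1.1547
    t=0.8429 [y] (5,3)
    t=1.5600 [x] (6,3)
    t=1.9976 [y] (6,2)
    t=3.1523 [y] (6,1)
    t=3.5600 [x] (7,1)
    t=4.3070 [y] (7,0) — stop
  → r_5 = 4.3070
beam 6: φ=90°, α=345°
  cosα=0.9659 sinα=-0.2588 | (5,4) | tMaxX 0.8075 tMaxY 2.8205 | tΔX 1.0353 tΔY 3.8637
    t=0.8075 [x] (6,4) — stop
  → r_6 = 0.8075
beam 7: φ=135°, α=30°
  cosα=0.8660 sinα=0.5000 | (5,4) | tMaxX 0.9007 tMaxY 0.5400 | tΔX 1.1547 tΔY 2.0000
    t=0.5400 [y] (5,5)
    t=0.9007 [x] (6,5)
    t=2.0554 [x] (7,5)
    t=2.5400 [y] (7,6)
    t=3.2101 [x] (8,6) — stop
  → r_7 = 3.2101

ranges = [2.6212, 1.2630, 4.8728, 0.8500, 4.3070, 0.8075, 3.2101]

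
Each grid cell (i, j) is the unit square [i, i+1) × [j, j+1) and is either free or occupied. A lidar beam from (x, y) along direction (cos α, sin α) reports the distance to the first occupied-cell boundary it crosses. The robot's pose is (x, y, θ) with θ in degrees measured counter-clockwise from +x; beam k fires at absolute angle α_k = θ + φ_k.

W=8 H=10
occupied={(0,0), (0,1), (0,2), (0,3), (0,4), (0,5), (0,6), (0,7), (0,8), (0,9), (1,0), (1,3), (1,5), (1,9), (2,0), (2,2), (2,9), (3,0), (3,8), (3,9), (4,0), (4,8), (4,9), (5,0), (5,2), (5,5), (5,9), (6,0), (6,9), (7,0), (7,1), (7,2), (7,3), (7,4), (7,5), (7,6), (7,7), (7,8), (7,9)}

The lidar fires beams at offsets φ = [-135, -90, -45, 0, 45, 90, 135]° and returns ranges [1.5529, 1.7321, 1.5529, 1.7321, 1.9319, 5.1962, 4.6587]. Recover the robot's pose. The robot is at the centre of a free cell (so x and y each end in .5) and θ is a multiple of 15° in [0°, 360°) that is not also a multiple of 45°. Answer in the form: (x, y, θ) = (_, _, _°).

(x, y, θ) = (2.5, 7.5, 210°)

Enumerate (i+0.5, j+0.5, θ) over the 41 free cells and 16 admissible headings. For each, cast all 7 beams and compare to the given ranges.
  (4.5, 7.5, 165°): beam 1 = 2.8868 ≠ 1.5529 ✗
  (3.5, 3.5, 30°): beam 1 = 2.5882 ≠ 1.5529 ✗
  (6.5, 4.5, 345°): beam 1 = 4.0415 ≠ 1.5529 ✗
  (5.5, 8.5, 195°): beam 1 = 0.5774 ≠ 1.5529 ✗
  …
  (2.5, 7.5, 210°): r_1=1.5529, r_2=1.7321, r_3=1.5529, r_4=1.7321, r_5=1.9319, r_6=5.1962, r_7=4.6587 — all match ✓
No second candidate reproduces the full scan.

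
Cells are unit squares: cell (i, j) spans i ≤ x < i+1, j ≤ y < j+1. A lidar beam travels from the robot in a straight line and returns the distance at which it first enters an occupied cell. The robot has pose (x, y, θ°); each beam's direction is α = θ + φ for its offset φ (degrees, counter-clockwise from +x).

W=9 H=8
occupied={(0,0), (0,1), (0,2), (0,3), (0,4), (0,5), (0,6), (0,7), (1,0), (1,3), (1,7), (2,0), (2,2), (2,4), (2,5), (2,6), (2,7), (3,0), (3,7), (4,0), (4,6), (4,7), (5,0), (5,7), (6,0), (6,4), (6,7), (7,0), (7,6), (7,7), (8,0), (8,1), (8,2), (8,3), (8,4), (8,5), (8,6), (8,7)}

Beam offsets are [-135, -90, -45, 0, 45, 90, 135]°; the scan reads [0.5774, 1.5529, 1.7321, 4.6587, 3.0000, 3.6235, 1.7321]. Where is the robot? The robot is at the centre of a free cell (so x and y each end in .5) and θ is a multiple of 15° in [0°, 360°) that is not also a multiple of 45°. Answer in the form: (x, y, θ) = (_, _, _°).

(x, y, θ) = (3.5, 2.5, 345°)

Enumerate (i+0.5, j+0.5, θ) over the 34 free cells and 16 admissible headings. For each, cast all 7 beams and compare to the given ranges.
  (6.5, 2.5, 30°): beam 1 = 1.5529 ≠ 0.5774 ✗
  (6.5, 2.5, 255°): beam 1 = 4.0415 ≠ 0.5774 ✗
  (4.5, 5.5, 330°): beam 1 = 1.5529 ≠ 0.5774 ✗
  (3.5, 5.5, 240°): beam 1 = 1.5529 ≠ 0.5774 ✗
  (6.5, 6.5, 240°): beam 1 = 0.5176 ≠ 0.5774 ✗
  …
  (3.5, 2.5, 345°): r_1=0.5774, r_2=1.5529, r_3=1.7321, r_4=4.6587, r_5=3.0000, r_6=3.6235, r_7=1.7321 — all match ✓
Only this pose fits every beam.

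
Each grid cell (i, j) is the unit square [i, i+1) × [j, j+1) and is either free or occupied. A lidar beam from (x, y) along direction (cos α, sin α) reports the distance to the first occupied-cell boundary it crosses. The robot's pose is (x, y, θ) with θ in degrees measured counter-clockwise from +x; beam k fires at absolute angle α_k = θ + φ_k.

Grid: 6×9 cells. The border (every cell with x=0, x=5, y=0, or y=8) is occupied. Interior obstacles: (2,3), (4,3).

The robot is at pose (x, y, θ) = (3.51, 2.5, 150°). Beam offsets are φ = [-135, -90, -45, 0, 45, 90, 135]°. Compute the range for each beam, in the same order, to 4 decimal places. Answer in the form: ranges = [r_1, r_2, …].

beam 1: φ=-135°, α=15°
  dir = (cos 15°, sin 15°) = (0.9659, 0.2588); from cell (3,2)
  next x-line at t=0.5073, next y-line at t=1.9319; Δt_x=1.0353, Δt_y=3.8637
    x: enter (4,2) at t=0.5073
    x: enter (5,2) at t=1.5426 ← occupied
  → r_1 = 1.5426
beam 2: φ=-90°, α=60°
  dir = (cos 60°, sin 60°) = (0.5000, 0.8660); from cell (3,2)
  next x-line at t=0.9800, next y-line at t=0.5774; Δt_x=2.0000, Δt_y=1.1547
    y: enter (3,3) at t=0.5774
    x: enter (4,3) at t=0.9800 ← occupied
  → r_2 = 0.9800
beam 3: φ=-45°, α=105°
  dir = (cos 105°, sin 105°) = (-0.2588, 0.9659); from cell (3,2)
  next x-line at t=1.9705, next y-line at t=0.5176; Δt_x=3.8637, Δt_y=1.0353
    y: enter (3,3) at t=0.5176
    y: enter (3,4) at t=1.5529
    x: enter (2,4) at t=1.9705
    y: enter (2,5) at t=2.5882
    y: enter (2,6) at t=3.6235
    y: enter (2,7) at t=4.6587
    y: enter (2,8) at t=5.6940 ← occupied
  → r_3 = 5.6940
beam 4: φ=0°, α=150°
  dir = (cos 150°, sin 150°) = (-0.8660, 0.5000); from cell (3,2)
  next x-line at t=0.5889, next y-line at t=1.0000; Δt_x=1.1547, Δt_y=2.0000
    x: enter (2,2) at t=0.5889
    y: enter (2,3) at t=1.0000 ← occupied
  → r_4 = 1.0000
beam 5: φ=45°, α=195°
  dir = (cos 195°, sin 195°) = (-0.9659, -0.2588); from cell (3,2)
  next x-line at t=0.5280, next y-line at t=1.9319; Δt_x=1.0353, Δt_y=3.8637
    x: enter (2,2) at t=0.5280
    x: enter (1,2) at t=1.5633
    y: enter (1,1) at t=1.9319
    x: enter (0,1) at t=2.5985 ← occupied
  → r_5 = 2.5985
beam 6: φ=90°, α=240°
  dir = (cos 240°, sin 240°) = (-0.5000, -0.8660); from cell (3,2)
  next x-line at t=1.0200, next y-line at t=0.5774; Δt_x=2.0000, Δt_y=1.1547
    y: enter (3,1) at t=0.5774
    x: enter (2,1) at t=1.0200
    y: enter (2,0) at t=1.7321 ← occupied
  → r_6 = 1.7321
beam 7: φ=135°, α=285°
  dir = (cos 285°, sin 285°) = (0.2588, -0.9659); from cell (3,2)
  next x-line at t=1.8932, next y-line at t=0.5176; Δt_x=3.8637, Δt_y=1.0353
    y: enter (3,1) at t=0.5176
    y: enter (3,0) at t=1.5529 ← occupied
  → r_7 = 1.5529

ranges = [1.5426, 0.9800, 5.6940, 1.0000, 2.5985, 1.7321, 1.5529]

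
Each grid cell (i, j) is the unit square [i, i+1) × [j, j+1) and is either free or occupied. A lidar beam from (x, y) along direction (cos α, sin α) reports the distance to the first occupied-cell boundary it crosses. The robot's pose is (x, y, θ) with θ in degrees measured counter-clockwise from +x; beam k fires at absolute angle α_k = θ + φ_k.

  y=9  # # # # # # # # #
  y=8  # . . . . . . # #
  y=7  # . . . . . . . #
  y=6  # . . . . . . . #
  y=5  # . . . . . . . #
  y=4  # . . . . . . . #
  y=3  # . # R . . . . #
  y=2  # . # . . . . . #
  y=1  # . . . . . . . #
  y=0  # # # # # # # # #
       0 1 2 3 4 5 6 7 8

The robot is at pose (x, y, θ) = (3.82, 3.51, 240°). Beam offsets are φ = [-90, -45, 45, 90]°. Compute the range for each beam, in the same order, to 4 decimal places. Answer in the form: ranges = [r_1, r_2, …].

ranges = [0.9469, 0.8489, 2.5985, 4.8266]

beam 1: φ=-90°, α=150°
  d=(-0.8660,0.5000)  start (3,3)  tX=0.9469 tY=0.9800  stride 1/|dx|=1.1547 1/|dy|=2.0000
    cross x-line → (2,3), t=0.9469 (wall)
  → r_1 = 0.9469
beam 2: φ=-45°, α=195°
  d=(-0.9659,-0.2588)  start (3,3)  tX=0.8489 tY=1.9705  stride 1/|dx|=1.0353 1/|dy|=3.8637
    cross x-line → (2,3), t=0.8489 (wall)
  → r_2 = 0.8489
beam 3: φ=45°, α=285°
  d=(0.2588,-0.9659)  start (3,3)  tX=0.6955 tY=0.5280  stride 1/|dx|=3.8637 1/|dy|=1.0353
    cross y-line → (3,2), t=0.5280
    cross x-line → (4,2), t=0.6955
    cross y-line → (4,1), t=1.5633
    cross y-line → (4,0), t=2.5985 (wall)
  → r_3 = 2.5985
beam 4: φ=90°, α=330°
  d=(0.8660,-0.5000)  start (3,3)  tX=0.2078 tY=1.0200  stride 1/|dx|=1.1547 1/|dy|=2.0000
    cross x-line → (4,3), t=0.2078
    cross y-line → (4,2), t=1.0200
    cross x-line → (5,2), t=1.3625
    cross x-line → (6,2), t=2.5172
    cross y-line → (6,1), t=3.0200
    cross x-line → (7,1), t=3.6719
    cross x-line → (8,1), t=4.8266 (wall)
  → r_4 = 4.8266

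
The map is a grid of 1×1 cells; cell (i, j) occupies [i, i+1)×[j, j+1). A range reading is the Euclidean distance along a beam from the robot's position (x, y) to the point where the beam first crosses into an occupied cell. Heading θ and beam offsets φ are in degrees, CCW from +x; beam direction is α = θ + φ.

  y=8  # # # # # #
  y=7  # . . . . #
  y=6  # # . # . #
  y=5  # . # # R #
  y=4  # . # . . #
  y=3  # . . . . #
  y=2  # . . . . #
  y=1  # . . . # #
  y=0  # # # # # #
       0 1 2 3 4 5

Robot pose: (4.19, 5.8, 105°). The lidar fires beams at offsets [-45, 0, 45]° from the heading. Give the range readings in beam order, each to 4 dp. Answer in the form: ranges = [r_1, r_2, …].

beam 1: φ=-45°, α=60°
  d=(0.5000,0.8660)  start (4,5)  tX=1.6200 tY=0.2309  stride 1/|dx|=2.0000 1/|dy|=1.1547
    cross y-line → (4,6), t=0.2309
    cross y-line → (4,7), t=1.3856
    cross x-line → (5,7), t=1.6200 (wall)
  → r_1 = 1.6200
beam 2: φ=0°, α=105°
  d=(-0.2588,0.9659)  start (4,5)  tX=0.7341 tY=0.2071  stride 1/|dx|=3.8637 1/|dy|=1.0353
    cross y-line → (4,6), t=0.2071
    cross x-line → (3,6), t=0.7341 (wall)
  → r_2 = 0.7341
beam 3: φ=45°, α=150°
  d=(-0.8660,0.5000)  start (4,5)  tX=0.2194 tY=0.4000  stride 1/|dx|=1.1547 1/|dy|=2.0000
    cross x-line → (3,5), t=0.2194 (wall)
  → r_3 = 0.2194

ranges = [1.6200, 0.7341, 0.2194]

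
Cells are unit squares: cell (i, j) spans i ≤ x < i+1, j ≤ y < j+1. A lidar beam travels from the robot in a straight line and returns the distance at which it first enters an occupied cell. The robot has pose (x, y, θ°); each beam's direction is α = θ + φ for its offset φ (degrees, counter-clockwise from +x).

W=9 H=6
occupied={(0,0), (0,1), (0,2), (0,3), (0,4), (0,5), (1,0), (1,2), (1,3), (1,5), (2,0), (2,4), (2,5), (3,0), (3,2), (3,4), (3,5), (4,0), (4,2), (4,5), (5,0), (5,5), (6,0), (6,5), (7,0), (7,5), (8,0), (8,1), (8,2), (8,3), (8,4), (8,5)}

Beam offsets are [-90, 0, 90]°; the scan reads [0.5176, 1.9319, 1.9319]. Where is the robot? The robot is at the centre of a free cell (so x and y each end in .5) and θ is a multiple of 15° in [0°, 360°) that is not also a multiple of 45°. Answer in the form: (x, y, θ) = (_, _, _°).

Enumerate (i+0.5, j+0.5, θ) over the 22 free cells and 16 admissible headings. For each, cast all 3 beams and compare to the given ranges.
  (4.5, 3.5, 165°): beam 1 = 1.5529 ≠ 0.5176 ✗
  (6.5, 2.5, 60°): beam 1 = 1.7321 ≠ 0.5176 ✗
  (4.5, 3.5, 210°): beam 1 = 1.0000 ≠ 0.5176 ✗
  …
  (2.5, 1.5, 15°): r_1=0.5176, r_2=1.9319, r_3=1.9319 — all match ✓
No second candidate reproduces the full scan.

(x, y, θ) = (2.5, 1.5, 15°)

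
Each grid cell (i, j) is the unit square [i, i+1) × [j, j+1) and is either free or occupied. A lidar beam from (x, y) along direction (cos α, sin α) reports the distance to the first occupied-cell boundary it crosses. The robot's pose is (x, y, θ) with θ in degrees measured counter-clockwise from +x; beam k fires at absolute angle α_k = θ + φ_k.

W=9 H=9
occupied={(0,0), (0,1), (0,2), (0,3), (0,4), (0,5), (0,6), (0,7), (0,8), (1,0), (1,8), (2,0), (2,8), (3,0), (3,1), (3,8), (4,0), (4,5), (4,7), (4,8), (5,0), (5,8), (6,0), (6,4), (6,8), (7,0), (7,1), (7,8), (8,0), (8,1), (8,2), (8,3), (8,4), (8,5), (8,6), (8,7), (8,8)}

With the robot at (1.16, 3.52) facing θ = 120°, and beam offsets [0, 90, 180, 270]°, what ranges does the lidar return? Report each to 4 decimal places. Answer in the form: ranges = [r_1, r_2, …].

ranges = [0.3200, 0.1848, 2.9098, 3.2793]

beam 1: φ=0°, α=120°
  dir = (cos 120°, sin 120°) = (-0.5000, 0.8660); from cell (1,3)
  next x-line at t=0.3200, next y-line at t=0.5543; Δt_x=2.0000, Δt_y=1.1547
    x: enter (0,3) at t=0.3200 ← occupied
  → r_1 = 0.3200
beam 2: φ=90°, α=210°
  dir = (cos 210°, sin 210°) = (-0.8660, -0.5000); from cell (1,3)
  next x-line at t=0.1848, next y-line at t=1.0400; Δt_x=1.1547, Δt_y=2.0000
    x: enter (0,3) at t=0.1848 ← occupied
  → r_2 = 0.1848
beam 3: φ=180°, α=300°
  dir = (cos 300°, sin 300°) = (0.5000, -0.8660); from cell (1,3)
  next x-line at t=1.6800, next y-line at t=0.6004; Δt_x=2.0000, Δt_y=1.1547
    y: enter (1,2) at t=0.6004
    x: enter (2,2) at t=1.6800
    y: enter (2,1) at t=1.7551
    y: enter (2,0) at t=2.9098 ← occupied
  → r_3 = 2.9098
beam 4: φ=270°, α=30°
  dir = (cos 30°, sin 30°) = (0.8660, 0.5000); from cell (1,3)
  next x-line at t=0.9699, next y-line at t=0.9600; Δt_x=1.1547, Δt_y=2.0000
    y: enter (1,4) at t=0.9600
    x: enter (2,4) at t=0.9699
    x: enter (3,4) at t=2.1246
    y: enter (3,5) at t=2.9600
    x: enter (4,5) at t=3.2793 ← occupied
  → r_4 = 3.2793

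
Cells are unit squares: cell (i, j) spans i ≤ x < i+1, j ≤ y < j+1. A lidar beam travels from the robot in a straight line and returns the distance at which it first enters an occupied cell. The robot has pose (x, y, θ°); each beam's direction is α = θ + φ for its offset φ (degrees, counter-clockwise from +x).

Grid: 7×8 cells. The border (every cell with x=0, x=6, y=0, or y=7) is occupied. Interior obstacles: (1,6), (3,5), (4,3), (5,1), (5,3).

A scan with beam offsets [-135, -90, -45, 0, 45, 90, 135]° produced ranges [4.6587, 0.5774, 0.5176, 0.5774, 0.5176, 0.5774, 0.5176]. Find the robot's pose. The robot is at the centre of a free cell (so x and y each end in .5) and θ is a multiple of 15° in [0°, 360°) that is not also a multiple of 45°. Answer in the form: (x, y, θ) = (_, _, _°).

(x, y, θ) = (5.5, 2.5, 330°)

Enumerate (i+0.5, j+0.5, θ) over the 25 free cells and 16 admissible headings. For each, cast all 7 beams and compare to the given ranges.
  (4.5, 6.5, 60°): beam 1 = 2.5882 ≠ 4.6587 ✗
  (4.5, 4.5, 75°): beam 1 = 0.5774 ≠ 4.6587 ✗
  (4.5, 2.5, 15°): beam 1 = 1.7321 ≠ 4.6587 ✗
  …
  (5.5, 2.5, 330°): r_1=4.6587, r_2=0.5774, r_3=0.5176, r_4=0.5774, r_5=0.5176, r_6=0.5774, r_7=0.5176 — all match ✓
Unique over the lattice → pose = (5.5, 2.5, 330°).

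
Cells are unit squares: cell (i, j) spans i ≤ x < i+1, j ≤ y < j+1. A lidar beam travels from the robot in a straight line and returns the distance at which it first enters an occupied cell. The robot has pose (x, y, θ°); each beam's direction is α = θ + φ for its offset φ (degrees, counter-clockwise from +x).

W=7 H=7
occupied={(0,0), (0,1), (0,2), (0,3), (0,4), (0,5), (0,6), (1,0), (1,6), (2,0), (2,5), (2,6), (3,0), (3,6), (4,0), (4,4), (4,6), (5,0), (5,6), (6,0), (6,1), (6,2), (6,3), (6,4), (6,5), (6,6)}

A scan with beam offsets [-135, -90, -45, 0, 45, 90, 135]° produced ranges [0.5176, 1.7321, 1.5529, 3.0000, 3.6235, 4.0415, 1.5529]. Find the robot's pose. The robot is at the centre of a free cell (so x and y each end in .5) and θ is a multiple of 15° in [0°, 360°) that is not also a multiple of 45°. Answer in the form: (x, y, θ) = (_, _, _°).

(x, y, θ) = (2.5, 4.5, 240°)

The pose lattice has 23·16 = 368 candidates. Test each by forward raycasting.
  (2.5, 4.5, 105°): beam 1 = 4.0415 ≠ 0.5176 ✗
  (5.5, 5.5, 300°): beam 1 = 1.9319 ≠ 0.5176 ✗
  (4.5, 1.5, 165°): beam 1 = 1.7321 ≠ 0.5176 ✗
  (2.5, 3.5, 285°): beam 1 = 1.7321 ≠ 0.5176 ✗
  (3.5, 1.5, 285°): beam 1 = 2.8868 ≠ 0.5176 ✗
  …
  (2.5, 4.5, 240°): r_1=0.5176, r_2=1.7321, r_3=1.5529, r_4=3.0000, r_5=3.6235, r_6=4.0415, r_7=1.5529 — all match ✓
Unique over the lattice → pose = (2.5, 4.5, 240°).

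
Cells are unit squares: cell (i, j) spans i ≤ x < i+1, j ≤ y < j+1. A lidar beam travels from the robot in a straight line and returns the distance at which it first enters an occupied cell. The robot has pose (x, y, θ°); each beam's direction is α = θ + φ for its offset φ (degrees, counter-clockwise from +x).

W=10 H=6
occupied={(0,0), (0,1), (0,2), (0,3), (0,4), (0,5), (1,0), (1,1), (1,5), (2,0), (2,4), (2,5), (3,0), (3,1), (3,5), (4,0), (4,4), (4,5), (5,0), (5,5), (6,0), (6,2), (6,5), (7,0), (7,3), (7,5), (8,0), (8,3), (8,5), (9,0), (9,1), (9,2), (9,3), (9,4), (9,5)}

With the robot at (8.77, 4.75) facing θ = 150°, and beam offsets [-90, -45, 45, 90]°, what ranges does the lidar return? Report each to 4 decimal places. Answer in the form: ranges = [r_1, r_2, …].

ranges = [0.2887, 0.2588, 8.0441, 0.8660]

beam 1: φ=-90°, α=60°
  d=(0.5000,0.8660)  start (8,4)  tX=0.4600 tY=0.2887  stride 1/|dx|=2.0000 1/|dy|=1.1547
    cross y-line → (8,5), t=0.2887 (wall)
  → r_1 = 0.2887
beam 2: φ=-45°, α=105°
  d=(-0.2588,0.9659)  start (8,4)  tX=2.9751 tY=0.2588  stride 1/|dx|=3.8637 1/|dy|=1.0353
    cross y-line → (8,5), t=0.2588 (wall)
  → r_2 = 0.2588
beam 3: φ=45°, α=195°
  d=(-0.9659,-0.2588)  start (8,4)  tX=0.7972 tY=2.8978  stride 1/|dx|=1.0353 1/|dy|=3.8637
    cross x-line → (7,4), t=0.7972
    cross x-line → (6,4), t=1.8324
    cross x-line → (5,4), t=2.8677
    cross y-line → (5,3), t=2.8978
    cross x-line → (4,3), t=3.9030
    cross x-line → (3,3), t=4.9383
    cross x-line → (2,3), t=5.9735
    cross y-line → (2,2), t=6.7615
    cross x-line → (1,2), t=7.0088
    cross x-line → (0,2), t=8.0441 (wall)
  → r_3 = 8.0441
beam 4: φ=90°, α=240°
  d=(-0.5000,-0.8660)  start (8,4)  tX=1.5400 tY=0.8660  stride 1/|dx|=2.0000 1/|dy|=1.1547
    cross y-line → (8,3), t=0.8660 (wall)
  → r_4 = 0.8660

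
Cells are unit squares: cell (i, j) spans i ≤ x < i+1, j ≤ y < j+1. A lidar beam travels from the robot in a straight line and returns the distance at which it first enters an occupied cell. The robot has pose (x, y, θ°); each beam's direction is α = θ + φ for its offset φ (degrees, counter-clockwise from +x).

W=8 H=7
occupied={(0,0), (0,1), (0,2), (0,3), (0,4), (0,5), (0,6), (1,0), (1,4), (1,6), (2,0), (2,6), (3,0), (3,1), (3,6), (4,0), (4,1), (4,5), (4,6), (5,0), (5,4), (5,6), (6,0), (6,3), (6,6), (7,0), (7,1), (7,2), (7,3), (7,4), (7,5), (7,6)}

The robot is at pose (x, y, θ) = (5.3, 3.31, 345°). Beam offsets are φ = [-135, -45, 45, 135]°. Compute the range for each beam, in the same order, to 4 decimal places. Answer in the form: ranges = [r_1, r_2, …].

ranges = [2.6200, 2.6674, 0.8083, 1.9514]

beam 1: φ=-135°, α=210°
  cosα=-0.8660 sinα=-0.5000 | (5,3) | tMaxX 0.3464 tMaxY 0.6200 | tΔX 1.1547 tΔY 2.0000
    t=0.3464 [x] (4,3)
    t=0.6200 [y] (4,2)
    t=1.5011 [x] (3,2)
    t=2.6200 [y] (3,1) — stop
  → r_1 = 2.6200
beam 2: φ=-45°, α=300°
  cosα=0.5000 sinα=-0.8660 | (5,3) | tMaxX 1.4000 tMaxY 0.3580 | tΔX 2.0000 tΔY 1.1547
    t=0.3580 [y] (5,2)
    t=1.4000 [x] (6,2)
    t=1.5127 [y] (6,1)
    t=2.6674 [y] (6,0) — stop
  → r_2 = 2.6674
beam 3: φ=45°, α=30°
  cosα=0.8660 sinα=0.5000 | (5,3) | tMaxX 0.8083 tMaxY 1.3800 | tΔX 1.1547 tΔY 2.0000
    t=0.8083 [x] (6,3) — stop
  → r_3 = 0.8083
beam 4: φ=135°, α=120°
  cosα=-0.5000 sinα=0.8660 | (5,3) | tMaxX 0.6000 tMaxY 0.7967 | tΔX 2.0000 tΔY 1.1547
    t=0.6000 [x] (4,3)
    t=0.7967 [y] (4,4)
    t=1.9514 [y] (4,5) — stop
  → r_4 = 1.9514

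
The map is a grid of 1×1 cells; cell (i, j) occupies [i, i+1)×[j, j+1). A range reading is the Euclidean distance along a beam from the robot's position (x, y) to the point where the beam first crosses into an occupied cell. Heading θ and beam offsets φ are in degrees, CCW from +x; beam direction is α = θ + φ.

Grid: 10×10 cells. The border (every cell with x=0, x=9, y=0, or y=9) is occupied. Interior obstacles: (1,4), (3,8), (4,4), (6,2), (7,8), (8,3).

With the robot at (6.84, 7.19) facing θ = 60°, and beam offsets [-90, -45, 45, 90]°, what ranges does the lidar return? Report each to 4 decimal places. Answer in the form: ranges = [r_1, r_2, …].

ranges = [2.4942, 2.2362, 1.8738, 3.2793]

beam 1: φ=-90°, α=330°
  dir = (cos 330°, sin 330°) = (0.8660, -0.5000); from cell (6,7)
  next x-line at t=0.1848, next y-line at t=0.3800; Δt_x=1.1547, Δt_y=2.0000
    x: enter (7,7) at t=0.1848
    y: enter (7,6) at t=0.3800
    x: enter (8,6) at t=1.3395
    y: enter (8,5) at t=2.3800
    x: enter (9,5) at t=2.4942 ← occupied
  → r_1 = 2.4942
beam 2: φ=-45°, α=15°
  dir = (cos 15°, sin 15°) = (0.9659, 0.2588); from cell (6,7)
  next x-line at t=0.1656, next y-line at t=3.1296; Δt_x=1.0353, Δt_y=3.8637
    x: enter (7,7) at t=0.1656
    x: enter (8,7) at t=1.2009
    x: enter (9,7) at t=2.2362 ← occupied
  → r_2 = 2.2362
beam 3: φ=45°, α=105°
  dir = (cos 105°, sin 105°) = (-0.2588, 0.9659); from cell (6,7)
  next x-line at t=3.2455, next y-line at t=0.8386; Δt_x=3.8637, Δt_y=1.0353
    y: enter (6,8) at t=0.8386
    y: enter (6,9) at t=1.8738 ← occupied
  → r_3 = 1.8738
beam 4: φ=90°, α=150°
  dir = (cos 150°, sin 150°) = (-0.8660, 0.5000); from cell (6,7)
  next x-line at t=0.9699, next y-line at t=1.6200; Δt_x=1.1547, Δt_y=2.0000
    x: enter (5,7) at t=0.9699
    y: enter (5,8) at t=1.6200
    x: enter (4,8) at t=2.1246
    x: enter (3,8) at t=3.2793 ← occupied
  → r_4 = 3.2793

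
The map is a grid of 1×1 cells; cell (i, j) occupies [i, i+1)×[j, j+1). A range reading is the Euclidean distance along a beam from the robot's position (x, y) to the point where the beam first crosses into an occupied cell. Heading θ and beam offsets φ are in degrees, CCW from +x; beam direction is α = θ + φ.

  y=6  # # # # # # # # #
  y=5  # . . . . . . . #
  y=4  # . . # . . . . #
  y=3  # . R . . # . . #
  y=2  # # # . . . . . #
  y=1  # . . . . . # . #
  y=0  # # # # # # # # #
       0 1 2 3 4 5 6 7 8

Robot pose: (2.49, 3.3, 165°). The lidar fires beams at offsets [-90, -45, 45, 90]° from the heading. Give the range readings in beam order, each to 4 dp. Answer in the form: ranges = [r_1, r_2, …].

ranges = [2.7952, 2.9800, 0.6000, 0.3106]

beam 1: φ=-90°, α=75°
  d=(0.2588,0.9659)  start (2,3)  tX=1.9705 tY=0.7247  stride 1/|dx|=3.8637 1/|dy|=1.0353
    cross y-line → (2,4), t=0.7247
    cross y-line → (2,5), t=1.7600
    cross x-line → (3,5), t=1.9705
    cross y-line → (3,6), t=2.7952 (wall)
  → r_1 = 2.7952
beam 2: φ=-45°, α=120°
  d=(-0.5000,0.8660)  start (2,3)  tX=0.9800 tY=0.8083  stride 1/|dx|=2.0000 1/|dy|=1.1547
    cross y-line → (2,4), t=0.8083
    cross x-line → (1,4), t=0.9800
    cross y-line → (1,5), t=1.9630
    cross x-line → (0,5), t=2.9800 (wall)
  → r_2 = 2.9800
beam 3: φ=45°, α=210°
  d=(-0.8660,-0.5000)  start (2,3)  tX=0.5658 tY=0.6000  stride 1/|dx|=1.1547 1/|dy|=2.0000
    cross x-line → (1,3), t=0.5658
    cross y-line → (1,2), t=0.6000 (wall)
  → r_3 = 0.6000
beam 4: φ=90°, α=255°
  d=(-0.2588,-0.9659)  start (2,3)  tX=1.8932 tY=0.3106  stride 1/|dx|=3.8637 1/|dy|=1.0353
    cross y-line → (2,2), t=0.3106 (wall)
  → r_4 = 0.3106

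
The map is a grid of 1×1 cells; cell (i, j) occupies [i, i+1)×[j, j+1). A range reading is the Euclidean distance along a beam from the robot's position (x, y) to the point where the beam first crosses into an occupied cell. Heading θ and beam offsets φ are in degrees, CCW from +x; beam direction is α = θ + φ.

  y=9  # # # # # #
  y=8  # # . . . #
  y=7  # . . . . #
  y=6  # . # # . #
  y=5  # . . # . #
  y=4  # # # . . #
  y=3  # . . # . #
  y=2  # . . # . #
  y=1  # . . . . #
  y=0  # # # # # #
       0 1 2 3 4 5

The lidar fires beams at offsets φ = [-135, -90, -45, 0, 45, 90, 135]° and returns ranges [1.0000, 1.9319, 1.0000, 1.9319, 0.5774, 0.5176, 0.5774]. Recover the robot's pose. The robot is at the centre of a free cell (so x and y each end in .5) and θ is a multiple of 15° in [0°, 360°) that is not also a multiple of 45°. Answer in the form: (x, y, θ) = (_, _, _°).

(x, y, θ) = (4.5, 1.5, 195°)

Enumerate (i+0.5, j+0.5, θ) over the 24 free cells and 16 admissible headings. For each, cast all 7 beams and compare to the given ranges.
  (3.5, 7.5, 15°): beam 1 = 0.5774 ≠ 1.0000 ✗
  (3.5, 7.5, 300°): beam 1 = 1.9319 ≠ 1.0000 ✗
  (4.5, 5.5, 15°): beam 1 = 1.7321 ≠ 1.0000 ✗
  …
  (4.5, 1.5, 195°): r_1=1.0000, r_2=1.9319, r_3=1.0000, r_4=1.9319, r_5=0.5774, r_6=0.5176, r_7=0.5774 — all match ✓
Unique over the lattice → pose = (4.5, 1.5, 195°).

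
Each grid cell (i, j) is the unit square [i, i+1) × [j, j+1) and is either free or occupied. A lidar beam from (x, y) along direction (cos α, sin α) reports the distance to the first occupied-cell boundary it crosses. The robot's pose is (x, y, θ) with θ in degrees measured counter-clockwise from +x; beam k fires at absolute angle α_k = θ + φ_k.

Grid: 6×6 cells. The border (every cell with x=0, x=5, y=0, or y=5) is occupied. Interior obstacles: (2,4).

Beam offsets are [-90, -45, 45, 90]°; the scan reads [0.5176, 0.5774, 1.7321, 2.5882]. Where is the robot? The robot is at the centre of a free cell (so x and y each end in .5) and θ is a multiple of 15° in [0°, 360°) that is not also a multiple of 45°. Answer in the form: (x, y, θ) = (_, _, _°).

The pose lattice has 15·16 = 240 candidates. Test each by forward raycasting.
  (1.5, 4.5, 195°): beam 3 = 1.0000 ≠ 1.7321 ✗
  (4.5, 2.5, 75°): beam 3 = 2.8868 ≠ 1.7321 ✗
  (2.5, 2.5, 120°): beam 1 = 2.8868 ≠ 0.5176 ✗
  (4.5, 2.5, 15°): beam 1 = 1.5529 ≠ 0.5176 ✗
  …
  (2.5, 3.5, 165°): r_1=0.5176, r_2=0.5774, r_3=1.7321, r_4=2.5882 — all match ✓
Only this pose fits every beam.

(x, y, θ) = (2.5, 3.5, 165°)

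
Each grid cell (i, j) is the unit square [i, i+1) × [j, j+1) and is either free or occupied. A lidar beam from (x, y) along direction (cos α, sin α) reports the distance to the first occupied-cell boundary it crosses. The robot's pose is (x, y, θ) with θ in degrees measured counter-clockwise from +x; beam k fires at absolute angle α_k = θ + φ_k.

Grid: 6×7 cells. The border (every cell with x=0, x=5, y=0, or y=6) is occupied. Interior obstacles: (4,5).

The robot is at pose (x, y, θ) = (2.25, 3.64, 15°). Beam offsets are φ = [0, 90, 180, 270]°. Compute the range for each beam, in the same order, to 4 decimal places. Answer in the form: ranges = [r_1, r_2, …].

ranges = [2.8470, 2.4433, 1.2941, 2.7331]

beam 1: φ=0°, α=15°
  dir = (cos 15°, sin 15°) = (0.9659, 0.2588); from cell (2,3)
  next x-line at t=0.7765, next y-line at t=1.3909; Δt_x=1.0353, Δt_y=3.8637
    x: enter (3,3) at t=0.7765
    y: enter (3,4) at t=1.3909
    x: enter (4,4) at t=1.8117
    x: enter (5,4) at t=2.8470 ← occupied
  → r_1 = 2.8470
beam 2: φ=90°, α=105°
  dir = (cos 105°, sin 105°) = (-0.2588, 0.9659); from cell (2,3)
  next x-line at t=0.9659, next y-line at t=0.3727; Δt_x=3.8637, Δt_y=1.0353
    y: enter (2,4) at t=0.3727
    x: enter (1,4) at t=0.9659
    y: enter (1,5) at t=1.4080
    y: enter (1,6) at t=2.4433 ← occupied
  → r_2 = 2.4433
beam 3: φ=180°, α=195°
  dir = (cos 195°, sin 195°) = (-0.9659, -0.2588); from cell (2,3)
  next x-line at t=0.2588, next y-line at t=2.4728; Δt_x=1.0353, Δt_y=3.8637
    x: enter (1,3) at t=0.2588
    x: enter (0,3) at t=1.2941 ← occupied
  → r_3 = 1.2941
beam 4: φ=270°, α=285°
  dir = (cos 285°, sin 285°) = (0.2588, -0.9659); from cell (2,3)
  next x-line at t=2.8978, next y-line at t=0.6626; Δt_x=3.8637, Δt_y=1.0353
    y: enter (2,2) at t=0.6626
    y: enter (2,1) at t=1.6979
    y: enter (2,0) at t=2.7331 ← occupied
  → r_4 = 2.7331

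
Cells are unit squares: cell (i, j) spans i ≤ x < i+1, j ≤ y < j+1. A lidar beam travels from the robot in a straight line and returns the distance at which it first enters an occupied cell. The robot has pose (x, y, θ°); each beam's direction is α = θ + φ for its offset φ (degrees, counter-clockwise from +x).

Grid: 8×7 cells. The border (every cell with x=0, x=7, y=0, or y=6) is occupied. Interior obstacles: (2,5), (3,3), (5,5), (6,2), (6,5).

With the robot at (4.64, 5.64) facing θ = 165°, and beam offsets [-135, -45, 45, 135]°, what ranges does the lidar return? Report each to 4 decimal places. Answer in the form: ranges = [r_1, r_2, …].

ranges = [0.4157, 0.4157, 4.2031, 0.7200]

beam 1: φ=-135°, α=30°
  dir = (cos 30°, sin 30°) = (0.8660, 0.5000); from cell (4,5)
  next x-line at t=0.4157, next y-line at t=0.7200; Δt_x=1.1547, Δt_y=2.0000
    x: enter (5,5) at t=0.4157 ← occupied
  → r_1 = 0.4157
beam 2: φ=-45°, α=120°
  dir = (cos 120°, sin 120°) = (-0.5000, 0.8660); from cell (4,5)
  next x-line at t=1.2800, next y-line at t=0.4157; Δt_x=2.0000, Δt_y=1.1547
    y: enter (4,6) at t=0.4157 ← occupied
  → r_2 = 0.4157
beam 3: φ=45°, α=210°
  dir = (cos 210°, sin 210°) = (-0.8660, -0.5000); from cell (4,5)
  next x-line at t=0.7390, next y-line at t=1.2800; Δt_x=1.1547, Δt_y=2.0000
    x: enter (3,5) at t=0.7390
    y: enter (3,4) at t=1.2800
    x: enter (2,4) at t=1.8937
    x: enter (1,4) at t=3.0484
    y: enter (1,3) at t=3.2800
    x: enter (0,3) at t=4.2031 ← occupied
  → r_3 = 4.2031
beam 4: φ=135°, α=300°
  dir = (cos 300°, sin 300°) = (0.5000, -0.8660); from cell (4,5)
  next x-line at t=0.7200, next y-line at t=0.7390; Δt_x=2.0000, Δt_y=1.1547
    x: enter (5,5) at t=0.7200 ← occupied
  → r_4 = 0.7200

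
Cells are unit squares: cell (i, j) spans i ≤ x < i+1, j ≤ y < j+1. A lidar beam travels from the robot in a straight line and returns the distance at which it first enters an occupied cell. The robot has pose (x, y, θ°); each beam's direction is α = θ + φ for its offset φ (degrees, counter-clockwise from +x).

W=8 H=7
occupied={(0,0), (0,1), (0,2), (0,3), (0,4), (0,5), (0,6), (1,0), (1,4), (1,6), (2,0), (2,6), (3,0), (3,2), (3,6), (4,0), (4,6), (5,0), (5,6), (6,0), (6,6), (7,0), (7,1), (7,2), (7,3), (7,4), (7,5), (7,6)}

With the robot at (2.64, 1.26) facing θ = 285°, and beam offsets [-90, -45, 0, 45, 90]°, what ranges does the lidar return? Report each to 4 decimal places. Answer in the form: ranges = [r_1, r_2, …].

ranges = [1.0046, 0.3002, 0.2692, 0.5200, 4.5138]

beam 1: φ=-90°, α=195°
  direction (-0.9659, -0.2588); cell (2,1); t to first gridline: x 0.6626, y 1.0046 (then +1.0353 / +3.8637)
    (1,1) via x @ 0.6626
    (1,0) via y @ 1.0046  # hit
  → r_1 = 1.0046
beam 2: φ=-45°, α=240°
  direction (-0.5000, -0.8660); cell (2,1); t to first gridline: x 1.2800, y 0.3002 (then +2.0000 / +1.1547)
    (2,0) via y @ 0.3002  # hit
  → r_2 = 0.3002
beam 3: φ=0°, α=285°
  direction (0.2588, -0.9659); cell (2,1); t to first gridline: x 1.3909, y 0.2692 (then +3.8637 / +1.0353)
    (2,0) via y @ 0.2692  # hit
  → r_3 = 0.2692
beam 4: φ=45°, α=330°
  direction (0.8660, -0.5000); cell (2,1); t to first gridline: x 0.4157, y 0.5200 (then +1.1547 / +2.0000)
    (3,1) via x @ 0.4157
    (3,0) via y @ 0.5200  # hit
  → r_4 = 0.5200
beam 5: φ=90°, α=15°
  direction (0.9659, 0.2588); cell (2,1); t to first gridline: x 0.3727, y 2.8591 (then +1.0353 / +3.8637)
    (3,1) via x @ 0.3727
    (4,1) via x @ 1.4080
    (5,1) via x @ 2.4433
    (5,2) via y @ 2.8591
    (6,2) via x @ 3.4785
    (7,2) via x @ 4.5138  # hit
  → r_5 = 4.5138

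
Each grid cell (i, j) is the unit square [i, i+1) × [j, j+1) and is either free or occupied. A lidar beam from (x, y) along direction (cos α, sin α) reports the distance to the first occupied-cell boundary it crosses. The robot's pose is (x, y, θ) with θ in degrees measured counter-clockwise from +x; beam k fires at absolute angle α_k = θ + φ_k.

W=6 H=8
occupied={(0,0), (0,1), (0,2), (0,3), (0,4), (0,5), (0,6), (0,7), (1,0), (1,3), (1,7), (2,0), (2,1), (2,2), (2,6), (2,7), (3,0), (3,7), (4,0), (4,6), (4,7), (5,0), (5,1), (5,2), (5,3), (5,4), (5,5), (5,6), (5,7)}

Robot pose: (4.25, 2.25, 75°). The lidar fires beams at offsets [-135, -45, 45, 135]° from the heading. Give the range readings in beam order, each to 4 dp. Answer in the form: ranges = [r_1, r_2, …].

ranges = [1.4434, 0.8660, 4.3301, 1.4434]

beam 1: φ=-135°, α=300°
  dir = (cos 300°, sin 300°) = (0.5000, -0.8660); from cell (4,2)
  next x-line at t=1.5000, next y-line at t=0.2887; Δt_x=2.0000, Δt_y=1.1547
    y: enter (4,1) at t=0.2887
    y: enter (4,0) at t=1.4434 ← occupied
  → r_1 = 1.4434
beam 2: φ=-45°, α=30°
  dir = (cos 30°, sin 30°) = (0.8660, 0.5000); from cell (4,2)
  next x-line at t=0.8660, next y-line at t=1.5000; Δt_x=1.1547, Δt_y=2.0000
    x: enter (5,2) at t=0.8660 ← occupied
  → r_2 = 0.8660
beam 3: φ=45°, α=120°
  dir = (cos 120°, sin 120°) = (-0.5000, 0.8660); from cell (4,2)
  next x-line at t=0.5000, next y-line at t=0.8660; Δt_x=2.0000, Δt_y=1.1547
    x: enter (3,2) at t=0.5000
    y: enter (3,3) at t=0.8660
    y: enter (3,4) at t=2.0207
    x: enter (2,4) at t=2.5000
    y: enter (2,5) at t=3.1754
    y: enter (2,6) at t=4.3301 ← occupied
  → r_3 = 4.3301
beam 4: φ=135°, α=210°
  dir = (cos 210°, sin 210°) = (-0.8660, -0.5000); from cell (4,2)
  next x-line at t=0.2887, next y-line at t=0.5000; Δt_x=1.1547, Δt_y=2.0000
    x: enter (3,2) at t=0.2887
    y: enter (3,1) at t=0.5000
    x: enter (2,1) at t=1.4434 ← occupied
  → r_4 = 1.4434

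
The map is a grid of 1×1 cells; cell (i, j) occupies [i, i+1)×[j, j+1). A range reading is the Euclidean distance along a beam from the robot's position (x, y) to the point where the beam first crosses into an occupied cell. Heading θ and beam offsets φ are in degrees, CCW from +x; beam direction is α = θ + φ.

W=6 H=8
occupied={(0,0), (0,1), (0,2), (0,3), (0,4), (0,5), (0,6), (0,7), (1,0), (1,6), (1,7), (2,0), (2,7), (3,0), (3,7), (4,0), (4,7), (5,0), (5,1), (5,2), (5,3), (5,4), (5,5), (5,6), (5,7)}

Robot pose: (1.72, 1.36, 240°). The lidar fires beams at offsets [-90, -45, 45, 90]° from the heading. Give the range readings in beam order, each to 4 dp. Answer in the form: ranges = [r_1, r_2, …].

beam 1: φ=-90°, α=150°
  dir = (cos 150°, sin 150°) = (-0.8660, 0.5000); from cell (1,1)
  next x-line at t=0.8314, next y-line at t=1.2800; Δt_x=1.1547, Δt_y=2.0000
    x: enter (0,1) at t=0.8314 ← occupied
  → r_1 = 0.8314
beam 2: φ=-45°, α=195°
  dir = (cos 195°, sin 195°) = (-0.9659, -0.2588); from cell (1,1)
  next x-line at t=0.7454, next y-line at t=1.3909; Δt_x=1.0353, Δt_y=3.8637
    x: enter (0,1) at t=0.7454 ← occupied
  → r_2 = 0.7454
beam 3: φ=45°, α=285°
  dir = (cos 285°, sin 285°) = (0.2588, -0.9659); from cell (1,1)
  next x-line at t=1.0818, next y-line at t=0.3727; Δt_x=3.8637, Δt_y=1.0353
    y: enter (1,0) at t=0.3727 ← occupied
  → r_3 = 0.3727
beam 4: φ=90°, α=330°
  dir = (cos 330°, sin 330°) = (0.8660, -0.5000); from cell (1,1)
  next x-line at t=0.3233, next y-line at t=0.7200; Δt_x=1.1547, Δt_y=2.0000
    x: enter (2,1) at t=0.3233
    y: enter (2,0) at t=0.7200 ← occupied
  → r_4 = 0.7200

ranges = [0.8314, 0.7454, 0.3727, 0.7200]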